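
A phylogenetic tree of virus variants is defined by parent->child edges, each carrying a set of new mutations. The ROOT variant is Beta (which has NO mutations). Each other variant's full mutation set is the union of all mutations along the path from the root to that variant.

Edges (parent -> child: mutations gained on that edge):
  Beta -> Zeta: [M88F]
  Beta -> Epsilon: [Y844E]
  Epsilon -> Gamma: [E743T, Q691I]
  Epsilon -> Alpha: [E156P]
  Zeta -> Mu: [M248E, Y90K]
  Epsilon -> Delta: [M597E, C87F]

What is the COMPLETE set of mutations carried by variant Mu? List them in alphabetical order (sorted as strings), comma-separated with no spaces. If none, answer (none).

At Beta: gained [] -> total []
At Zeta: gained ['M88F'] -> total ['M88F']
At Mu: gained ['M248E', 'Y90K'] -> total ['M248E', 'M88F', 'Y90K']

Answer: M248E,M88F,Y90K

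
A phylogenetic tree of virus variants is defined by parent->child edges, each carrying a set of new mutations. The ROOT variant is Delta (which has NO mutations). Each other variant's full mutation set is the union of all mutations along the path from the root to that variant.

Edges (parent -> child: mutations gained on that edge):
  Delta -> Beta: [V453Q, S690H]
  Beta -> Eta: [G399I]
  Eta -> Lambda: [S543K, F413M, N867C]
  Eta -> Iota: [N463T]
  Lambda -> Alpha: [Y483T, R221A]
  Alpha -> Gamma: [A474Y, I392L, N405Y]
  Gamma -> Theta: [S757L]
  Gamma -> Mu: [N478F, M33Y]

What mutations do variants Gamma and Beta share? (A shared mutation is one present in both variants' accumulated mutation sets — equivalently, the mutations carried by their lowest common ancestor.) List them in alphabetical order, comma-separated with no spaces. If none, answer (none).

Accumulating mutations along path to Gamma:
  At Delta: gained [] -> total []
  At Beta: gained ['V453Q', 'S690H'] -> total ['S690H', 'V453Q']
  At Eta: gained ['G399I'] -> total ['G399I', 'S690H', 'V453Q']
  At Lambda: gained ['S543K', 'F413M', 'N867C'] -> total ['F413M', 'G399I', 'N867C', 'S543K', 'S690H', 'V453Q']
  At Alpha: gained ['Y483T', 'R221A'] -> total ['F413M', 'G399I', 'N867C', 'R221A', 'S543K', 'S690H', 'V453Q', 'Y483T']
  At Gamma: gained ['A474Y', 'I392L', 'N405Y'] -> total ['A474Y', 'F413M', 'G399I', 'I392L', 'N405Y', 'N867C', 'R221A', 'S543K', 'S690H', 'V453Q', 'Y483T']
Mutations(Gamma) = ['A474Y', 'F413M', 'G399I', 'I392L', 'N405Y', 'N867C', 'R221A', 'S543K', 'S690H', 'V453Q', 'Y483T']
Accumulating mutations along path to Beta:
  At Delta: gained [] -> total []
  At Beta: gained ['V453Q', 'S690H'] -> total ['S690H', 'V453Q']
Mutations(Beta) = ['S690H', 'V453Q']
Intersection: ['A474Y', 'F413M', 'G399I', 'I392L', 'N405Y', 'N867C', 'R221A', 'S543K', 'S690H', 'V453Q', 'Y483T'] ∩ ['S690H', 'V453Q'] = ['S690H', 'V453Q']

Answer: S690H,V453Q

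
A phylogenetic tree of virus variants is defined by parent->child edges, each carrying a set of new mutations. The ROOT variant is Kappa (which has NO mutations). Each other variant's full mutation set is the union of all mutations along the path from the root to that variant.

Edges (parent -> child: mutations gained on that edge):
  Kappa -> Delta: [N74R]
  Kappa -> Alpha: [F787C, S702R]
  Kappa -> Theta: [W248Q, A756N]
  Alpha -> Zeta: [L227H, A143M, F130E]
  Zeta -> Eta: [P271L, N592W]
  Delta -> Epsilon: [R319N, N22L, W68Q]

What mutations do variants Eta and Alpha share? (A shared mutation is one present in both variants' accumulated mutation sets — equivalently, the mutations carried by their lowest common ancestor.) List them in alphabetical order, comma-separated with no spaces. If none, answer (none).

Answer: F787C,S702R

Derivation:
Accumulating mutations along path to Eta:
  At Kappa: gained [] -> total []
  At Alpha: gained ['F787C', 'S702R'] -> total ['F787C', 'S702R']
  At Zeta: gained ['L227H', 'A143M', 'F130E'] -> total ['A143M', 'F130E', 'F787C', 'L227H', 'S702R']
  At Eta: gained ['P271L', 'N592W'] -> total ['A143M', 'F130E', 'F787C', 'L227H', 'N592W', 'P271L', 'S702R']
Mutations(Eta) = ['A143M', 'F130E', 'F787C', 'L227H', 'N592W', 'P271L', 'S702R']
Accumulating mutations along path to Alpha:
  At Kappa: gained [] -> total []
  At Alpha: gained ['F787C', 'S702R'] -> total ['F787C', 'S702R']
Mutations(Alpha) = ['F787C', 'S702R']
Intersection: ['A143M', 'F130E', 'F787C', 'L227H', 'N592W', 'P271L', 'S702R'] ∩ ['F787C', 'S702R'] = ['F787C', 'S702R']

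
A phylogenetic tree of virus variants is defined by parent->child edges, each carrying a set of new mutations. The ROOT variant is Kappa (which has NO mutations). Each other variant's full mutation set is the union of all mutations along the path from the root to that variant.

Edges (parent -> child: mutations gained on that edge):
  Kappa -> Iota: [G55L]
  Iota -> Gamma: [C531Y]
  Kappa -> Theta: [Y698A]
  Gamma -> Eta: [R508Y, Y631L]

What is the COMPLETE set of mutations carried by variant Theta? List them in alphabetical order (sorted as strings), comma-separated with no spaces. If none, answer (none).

Answer: Y698A

Derivation:
At Kappa: gained [] -> total []
At Theta: gained ['Y698A'] -> total ['Y698A']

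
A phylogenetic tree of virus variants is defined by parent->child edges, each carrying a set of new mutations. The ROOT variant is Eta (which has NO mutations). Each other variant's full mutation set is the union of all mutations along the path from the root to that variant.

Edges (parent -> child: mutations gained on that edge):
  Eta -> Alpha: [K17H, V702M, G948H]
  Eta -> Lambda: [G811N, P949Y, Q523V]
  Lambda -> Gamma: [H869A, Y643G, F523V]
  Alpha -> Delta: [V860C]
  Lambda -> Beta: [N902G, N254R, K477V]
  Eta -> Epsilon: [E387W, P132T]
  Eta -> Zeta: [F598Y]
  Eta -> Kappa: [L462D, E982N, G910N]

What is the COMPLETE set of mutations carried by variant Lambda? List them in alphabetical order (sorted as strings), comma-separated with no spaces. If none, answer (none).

At Eta: gained [] -> total []
At Lambda: gained ['G811N', 'P949Y', 'Q523V'] -> total ['G811N', 'P949Y', 'Q523V']

Answer: G811N,P949Y,Q523V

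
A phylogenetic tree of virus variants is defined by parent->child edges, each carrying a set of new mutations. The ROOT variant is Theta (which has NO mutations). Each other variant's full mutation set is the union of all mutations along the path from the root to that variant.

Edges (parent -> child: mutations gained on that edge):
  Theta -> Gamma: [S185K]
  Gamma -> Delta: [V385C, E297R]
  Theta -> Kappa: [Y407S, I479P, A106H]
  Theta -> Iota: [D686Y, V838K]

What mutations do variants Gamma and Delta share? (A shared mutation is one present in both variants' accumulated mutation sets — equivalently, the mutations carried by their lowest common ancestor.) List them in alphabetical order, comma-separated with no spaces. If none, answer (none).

Answer: S185K

Derivation:
Accumulating mutations along path to Gamma:
  At Theta: gained [] -> total []
  At Gamma: gained ['S185K'] -> total ['S185K']
Mutations(Gamma) = ['S185K']
Accumulating mutations along path to Delta:
  At Theta: gained [] -> total []
  At Gamma: gained ['S185K'] -> total ['S185K']
  At Delta: gained ['V385C', 'E297R'] -> total ['E297R', 'S185K', 'V385C']
Mutations(Delta) = ['E297R', 'S185K', 'V385C']
Intersection: ['S185K'] ∩ ['E297R', 'S185K', 'V385C'] = ['S185K']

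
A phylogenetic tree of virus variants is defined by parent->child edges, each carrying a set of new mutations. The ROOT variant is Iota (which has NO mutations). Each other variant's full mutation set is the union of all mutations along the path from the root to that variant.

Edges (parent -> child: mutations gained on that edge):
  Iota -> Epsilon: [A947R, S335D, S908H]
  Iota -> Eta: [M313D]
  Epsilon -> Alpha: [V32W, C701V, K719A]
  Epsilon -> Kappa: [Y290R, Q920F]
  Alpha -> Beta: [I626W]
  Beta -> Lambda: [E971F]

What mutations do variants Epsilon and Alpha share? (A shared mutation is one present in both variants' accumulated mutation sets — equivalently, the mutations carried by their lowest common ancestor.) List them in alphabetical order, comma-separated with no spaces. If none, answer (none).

Answer: A947R,S335D,S908H

Derivation:
Accumulating mutations along path to Epsilon:
  At Iota: gained [] -> total []
  At Epsilon: gained ['A947R', 'S335D', 'S908H'] -> total ['A947R', 'S335D', 'S908H']
Mutations(Epsilon) = ['A947R', 'S335D', 'S908H']
Accumulating mutations along path to Alpha:
  At Iota: gained [] -> total []
  At Epsilon: gained ['A947R', 'S335D', 'S908H'] -> total ['A947R', 'S335D', 'S908H']
  At Alpha: gained ['V32W', 'C701V', 'K719A'] -> total ['A947R', 'C701V', 'K719A', 'S335D', 'S908H', 'V32W']
Mutations(Alpha) = ['A947R', 'C701V', 'K719A', 'S335D', 'S908H', 'V32W']
Intersection: ['A947R', 'S335D', 'S908H'] ∩ ['A947R', 'C701V', 'K719A', 'S335D', 'S908H', 'V32W'] = ['A947R', 'S335D', 'S908H']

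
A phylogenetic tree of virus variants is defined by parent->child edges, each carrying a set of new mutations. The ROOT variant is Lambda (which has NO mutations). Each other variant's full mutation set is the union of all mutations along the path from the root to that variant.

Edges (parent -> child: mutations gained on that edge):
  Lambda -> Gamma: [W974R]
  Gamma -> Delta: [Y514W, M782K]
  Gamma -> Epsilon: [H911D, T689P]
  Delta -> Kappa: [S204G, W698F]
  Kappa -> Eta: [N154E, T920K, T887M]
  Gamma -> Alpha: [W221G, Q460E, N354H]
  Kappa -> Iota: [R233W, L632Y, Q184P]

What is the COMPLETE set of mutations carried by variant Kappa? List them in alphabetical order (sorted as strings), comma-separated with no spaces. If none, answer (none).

At Lambda: gained [] -> total []
At Gamma: gained ['W974R'] -> total ['W974R']
At Delta: gained ['Y514W', 'M782K'] -> total ['M782K', 'W974R', 'Y514W']
At Kappa: gained ['S204G', 'W698F'] -> total ['M782K', 'S204G', 'W698F', 'W974R', 'Y514W']

Answer: M782K,S204G,W698F,W974R,Y514W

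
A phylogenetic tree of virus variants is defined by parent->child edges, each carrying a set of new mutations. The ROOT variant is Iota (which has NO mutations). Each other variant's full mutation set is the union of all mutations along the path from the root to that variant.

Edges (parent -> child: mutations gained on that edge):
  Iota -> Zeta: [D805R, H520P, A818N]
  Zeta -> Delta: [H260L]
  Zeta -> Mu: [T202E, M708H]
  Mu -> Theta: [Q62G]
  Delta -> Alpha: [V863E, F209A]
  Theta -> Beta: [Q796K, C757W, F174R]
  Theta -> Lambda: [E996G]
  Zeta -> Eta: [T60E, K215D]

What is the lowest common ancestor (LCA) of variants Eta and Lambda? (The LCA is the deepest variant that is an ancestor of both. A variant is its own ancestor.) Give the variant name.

Path from root to Eta: Iota -> Zeta -> Eta
  ancestors of Eta: {Iota, Zeta, Eta}
Path from root to Lambda: Iota -> Zeta -> Mu -> Theta -> Lambda
  ancestors of Lambda: {Iota, Zeta, Mu, Theta, Lambda}
Common ancestors: {Iota, Zeta}
Walk up from Lambda: Lambda (not in ancestors of Eta), Theta (not in ancestors of Eta), Mu (not in ancestors of Eta), Zeta (in ancestors of Eta), Iota (in ancestors of Eta)
Deepest common ancestor (LCA) = Zeta

Answer: Zeta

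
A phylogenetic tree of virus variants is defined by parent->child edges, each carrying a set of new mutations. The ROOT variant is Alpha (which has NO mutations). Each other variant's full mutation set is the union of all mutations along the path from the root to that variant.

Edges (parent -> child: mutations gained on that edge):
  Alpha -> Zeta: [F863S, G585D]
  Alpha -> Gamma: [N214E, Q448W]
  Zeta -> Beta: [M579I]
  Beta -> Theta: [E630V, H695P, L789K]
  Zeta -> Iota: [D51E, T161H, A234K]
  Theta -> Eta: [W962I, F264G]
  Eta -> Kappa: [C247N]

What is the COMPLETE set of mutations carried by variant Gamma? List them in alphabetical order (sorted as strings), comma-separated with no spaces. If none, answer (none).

Answer: N214E,Q448W

Derivation:
At Alpha: gained [] -> total []
At Gamma: gained ['N214E', 'Q448W'] -> total ['N214E', 'Q448W']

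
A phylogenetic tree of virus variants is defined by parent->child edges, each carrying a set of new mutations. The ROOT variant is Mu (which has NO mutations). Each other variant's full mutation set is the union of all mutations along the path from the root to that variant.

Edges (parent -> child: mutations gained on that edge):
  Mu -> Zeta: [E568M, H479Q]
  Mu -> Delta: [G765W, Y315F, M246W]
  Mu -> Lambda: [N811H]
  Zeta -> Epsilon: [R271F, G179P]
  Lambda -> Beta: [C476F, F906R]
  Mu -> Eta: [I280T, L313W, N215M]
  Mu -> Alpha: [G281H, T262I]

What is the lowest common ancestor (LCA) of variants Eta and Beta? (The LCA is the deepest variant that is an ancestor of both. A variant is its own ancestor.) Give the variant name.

Path from root to Eta: Mu -> Eta
  ancestors of Eta: {Mu, Eta}
Path from root to Beta: Mu -> Lambda -> Beta
  ancestors of Beta: {Mu, Lambda, Beta}
Common ancestors: {Mu}
Walk up from Beta: Beta (not in ancestors of Eta), Lambda (not in ancestors of Eta), Mu (in ancestors of Eta)
Deepest common ancestor (LCA) = Mu

Answer: Mu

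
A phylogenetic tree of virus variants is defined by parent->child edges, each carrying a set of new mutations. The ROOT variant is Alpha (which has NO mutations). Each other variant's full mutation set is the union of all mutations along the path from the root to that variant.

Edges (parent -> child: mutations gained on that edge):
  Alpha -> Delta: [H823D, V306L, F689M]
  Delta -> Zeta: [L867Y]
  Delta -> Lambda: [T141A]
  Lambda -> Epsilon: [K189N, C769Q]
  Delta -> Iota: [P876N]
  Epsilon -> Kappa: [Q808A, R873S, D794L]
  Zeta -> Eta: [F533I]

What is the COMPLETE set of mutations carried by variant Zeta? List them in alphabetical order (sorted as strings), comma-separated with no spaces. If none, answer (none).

At Alpha: gained [] -> total []
At Delta: gained ['H823D', 'V306L', 'F689M'] -> total ['F689M', 'H823D', 'V306L']
At Zeta: gained ['L867Y'] -> total ['F689M', 'H823D', 'L867Y', 'V306L']

Answer: F689M,H823D,L867Y,V306L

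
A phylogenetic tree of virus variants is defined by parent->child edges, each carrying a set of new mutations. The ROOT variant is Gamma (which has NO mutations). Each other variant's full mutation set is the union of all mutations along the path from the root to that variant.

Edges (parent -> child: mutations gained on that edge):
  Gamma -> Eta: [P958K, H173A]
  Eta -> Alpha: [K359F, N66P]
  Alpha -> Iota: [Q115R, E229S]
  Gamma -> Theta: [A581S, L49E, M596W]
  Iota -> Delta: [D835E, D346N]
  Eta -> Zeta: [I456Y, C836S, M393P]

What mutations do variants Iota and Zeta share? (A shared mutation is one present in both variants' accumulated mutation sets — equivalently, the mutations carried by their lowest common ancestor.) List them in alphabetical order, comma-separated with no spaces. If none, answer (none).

Answer: H173A,P958K

Derivation:
Accumulating mutations along path to Iota:
  At Gamma: gained [] -> total []
  At Eta: gained ['P958K', 'H173A'] -> total ['H173A', 'P958K']
  At Alpha: gained ['K359F', 'N66P'] -> total ['H173A', 'K359F', 'N66P', 'P958K']
  At Iota: gained ['Q115R', 'E229S'] -> total ['E229S', 'H173A', 'K359F', 'N66P', 'P958K', 'Q115R']
Mutations(Iota) = ['E229S', 'H173A', 'K359F', 'N66P', 'P958K', 'Q115R']
Accumulating mutations along path to Zeta:
  At Gamma: gained [] -> total []
  At Eta: gained ['P958K', 'H173A'] -> total ['H173A', 'P958K']
  At Zeta: gained ['I456Y', 'C836S', 'M393P'] -> total ['C836S', 'H173A', 'I456Y', 'M393P', 'P958K']
Mutations(Zeta) = ['C836S', 'H173A', 'I456Y', 'M393P', 'P958K']
Intersection: ['E229S', 'H173A', 'K359F', 'N66P', 'P958K', 'Q115R'] ∩ ['C836S', 'H173A', 'I456Y', 'M393P', 'P958K'] = ['H173A', 'P958K']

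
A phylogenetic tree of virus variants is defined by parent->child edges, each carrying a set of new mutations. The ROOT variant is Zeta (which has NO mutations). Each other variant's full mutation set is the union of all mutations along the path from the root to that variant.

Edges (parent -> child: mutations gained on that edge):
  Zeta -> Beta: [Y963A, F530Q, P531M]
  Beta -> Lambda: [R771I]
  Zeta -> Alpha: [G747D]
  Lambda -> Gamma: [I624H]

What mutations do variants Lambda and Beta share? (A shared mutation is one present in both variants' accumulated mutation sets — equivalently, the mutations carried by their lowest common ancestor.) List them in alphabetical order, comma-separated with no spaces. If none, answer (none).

Accumulating mutations along path to Lambda:
  At Zeta: gained [] -> total []
  At Beta: gained ['Y963A', 'F530Q', 'P531M'] -> total ['F530Q', 'P531M', 'Y963A']
  At Lambda: gained ['R771I'] -> total ['F530Q', 'P531M', 'R771I', 'Y963A']
Mutations(Lambda) = ['F530Q', 'P531M', 'R771I', 'Y963A']
Accumulating mutations along path to Beta:
  At Zeta: gained [] -> total []
  At Beta: gained ['Y963A', 'F530Q', 'P531M'] -> total ['F530Q', 'P531M', 'Y963A']
Mutations(Beta) = ['F530Q', 'P531M', 'Y963A']
Intersection: ['F530Q', 'P531M', 'R771I', 'Y963A'] ∩ ['F530Q', 'P531M', 'Y963A'] = ['F530Q', 'P531M', 'Y963A']

Answer: F530Q,P531M,Y963A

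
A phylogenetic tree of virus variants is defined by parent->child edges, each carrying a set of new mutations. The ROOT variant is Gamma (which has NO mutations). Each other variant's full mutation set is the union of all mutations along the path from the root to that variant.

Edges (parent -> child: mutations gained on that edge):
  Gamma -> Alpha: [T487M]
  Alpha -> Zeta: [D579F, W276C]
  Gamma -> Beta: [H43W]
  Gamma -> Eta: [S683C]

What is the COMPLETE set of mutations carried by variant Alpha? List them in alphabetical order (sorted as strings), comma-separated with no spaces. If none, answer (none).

At Gamma: gained [] -> total []
At Alpha: gained ['T487M'] -> total ['T487M']

Answer: T487M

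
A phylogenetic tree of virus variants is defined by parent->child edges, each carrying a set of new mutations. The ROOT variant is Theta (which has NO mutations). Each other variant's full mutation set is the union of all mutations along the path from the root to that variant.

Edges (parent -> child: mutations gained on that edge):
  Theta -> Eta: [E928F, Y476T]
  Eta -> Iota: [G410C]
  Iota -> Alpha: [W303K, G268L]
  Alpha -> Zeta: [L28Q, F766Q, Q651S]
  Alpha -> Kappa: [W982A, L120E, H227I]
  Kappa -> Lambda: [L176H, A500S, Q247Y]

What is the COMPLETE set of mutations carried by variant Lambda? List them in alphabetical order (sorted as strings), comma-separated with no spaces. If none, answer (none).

Answer: A500S,E928F,G268L,G410C,H227I,L120E,L176H,Q247Y,W303K,W982A,Y476T

Derivation:
At Theta: gained [] -> total []
At Eta: gained ['E928F', 'Y476T'] -> total ['E928F', 'Y476T']
At Iota: gained ['G410C'] -> total ['E928F', 'G410C', 'Y476T']
At Alpha: gained ['W303K', 'G268L'] -> total ['E928F', 'G268L', 'G410C', 'W303K', 'Y476T']
At Kappa: gained ['W982A', 'L120E', 'H227I'] -> total ['E928F', 'G268L', 'G410C', 'H227I', 'L120E', 'W303K', 'W982A', 'Y476T']
At Lambda: gained ['L176H', 'A500S', 'Q247Y'] -> total ['A500S', 'E928F', 'G268L', 'G410C', 'H227I', 'L120E', 'L176H', 'Q247Y', 'W303K', 'W982A', 'Y476T']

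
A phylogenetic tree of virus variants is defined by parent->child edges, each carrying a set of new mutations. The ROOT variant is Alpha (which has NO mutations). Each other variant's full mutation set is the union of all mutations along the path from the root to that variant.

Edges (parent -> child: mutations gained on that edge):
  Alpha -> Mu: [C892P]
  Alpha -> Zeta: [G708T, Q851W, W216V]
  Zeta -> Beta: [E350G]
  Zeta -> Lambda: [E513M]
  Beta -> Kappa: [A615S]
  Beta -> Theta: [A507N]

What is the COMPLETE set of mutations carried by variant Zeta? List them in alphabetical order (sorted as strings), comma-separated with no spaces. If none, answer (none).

Answer: G708T,Q851W,W216V

Derivation:
At Alpha: gained [] -> total []
At Zeta: gained ['G708T', 'Q851W', 'W216V'] -> total ['G708T', 'Q851W', 'W216V']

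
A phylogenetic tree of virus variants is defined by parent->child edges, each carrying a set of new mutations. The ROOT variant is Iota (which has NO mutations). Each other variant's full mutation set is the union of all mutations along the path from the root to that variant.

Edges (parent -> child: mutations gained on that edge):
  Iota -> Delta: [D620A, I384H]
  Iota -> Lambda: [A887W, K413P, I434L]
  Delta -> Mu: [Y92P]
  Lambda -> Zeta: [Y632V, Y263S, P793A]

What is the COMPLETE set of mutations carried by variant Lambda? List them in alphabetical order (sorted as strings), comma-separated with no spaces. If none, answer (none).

Answer: A887W,I434L,K413P

Derivation:
At Iota: gained [] -> total []
At Lambda: gained ['A887W', 'K413P', 'I434L'] -> total ['A887W', 'I434L', 'K413P']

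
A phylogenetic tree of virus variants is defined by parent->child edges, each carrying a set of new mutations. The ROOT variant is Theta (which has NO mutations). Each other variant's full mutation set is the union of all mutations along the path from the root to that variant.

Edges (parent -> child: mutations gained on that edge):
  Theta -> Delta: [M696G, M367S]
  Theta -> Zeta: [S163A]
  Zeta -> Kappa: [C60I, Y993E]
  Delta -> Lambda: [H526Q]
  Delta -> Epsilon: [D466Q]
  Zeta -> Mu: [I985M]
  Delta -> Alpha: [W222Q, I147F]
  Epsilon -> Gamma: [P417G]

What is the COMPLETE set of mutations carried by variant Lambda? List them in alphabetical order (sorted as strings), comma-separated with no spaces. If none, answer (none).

Answer: H526Q,M367S,M696G

Derivation:
At Theta: gained [] -> total []
At Delta: gained ['M696G', 'M367S'] -> total ['M367S', 'M696G']
At Lambda: gained ['H526Q'] -> total ['H526Q', 'M367S', 'M696G']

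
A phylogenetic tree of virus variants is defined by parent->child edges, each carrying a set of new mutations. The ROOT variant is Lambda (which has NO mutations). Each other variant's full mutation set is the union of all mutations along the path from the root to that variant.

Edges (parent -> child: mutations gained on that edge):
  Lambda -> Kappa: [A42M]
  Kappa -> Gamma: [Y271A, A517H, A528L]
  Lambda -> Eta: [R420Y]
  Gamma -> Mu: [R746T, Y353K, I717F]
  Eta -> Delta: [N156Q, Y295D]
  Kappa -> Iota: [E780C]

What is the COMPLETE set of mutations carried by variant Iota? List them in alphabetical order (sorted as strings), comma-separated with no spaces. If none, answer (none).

Answer: A42M,E780C

Derivation:
At Lambda: gained [] -> total []
At Kappa: gained ['A42M'] -> total ['A42M']
At Iota: gained ['E780C'] -> total ['A42M', 'E780C']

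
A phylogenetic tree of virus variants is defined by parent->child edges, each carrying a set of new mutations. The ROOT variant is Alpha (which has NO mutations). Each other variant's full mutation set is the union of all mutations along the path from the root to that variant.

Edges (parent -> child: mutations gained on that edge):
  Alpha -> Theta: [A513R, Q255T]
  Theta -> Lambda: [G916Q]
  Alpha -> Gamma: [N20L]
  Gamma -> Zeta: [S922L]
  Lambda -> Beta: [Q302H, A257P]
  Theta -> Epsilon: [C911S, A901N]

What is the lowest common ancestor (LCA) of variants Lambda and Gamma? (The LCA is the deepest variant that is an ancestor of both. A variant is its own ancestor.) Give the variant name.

Answer: Alpha

Derivation:
Path from root to Lambda: Alpha -> Theta -> Lambda
  ancestors of Lambda: {Alpha, Theta, Lambda}
Path from root to Gamma: Alpha -> Gamma
  ancestors of Gamma: {Alpha, Gamma}
Common ancestors: {Alpha}
Walk up from Gamma: Gamma (not in ancestors of Lambda), Alpha (in ancestors of Lambda)
Deepest common ancestor (LCA) = Alpha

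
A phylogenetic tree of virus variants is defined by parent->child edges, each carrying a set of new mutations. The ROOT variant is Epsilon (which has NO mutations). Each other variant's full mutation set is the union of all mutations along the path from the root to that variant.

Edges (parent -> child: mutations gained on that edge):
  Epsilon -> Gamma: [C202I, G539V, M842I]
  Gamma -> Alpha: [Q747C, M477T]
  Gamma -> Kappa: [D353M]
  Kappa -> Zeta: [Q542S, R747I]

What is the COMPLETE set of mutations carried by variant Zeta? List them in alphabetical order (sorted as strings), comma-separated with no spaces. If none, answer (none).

At Epsilon: gained [] -> total []
At Gamma: gained ['C202I', 'G539V', 'M842I'] -> total ['C202I', 'G539V', 'M842I']
At Kappa: gained ['D353M'] -> total ['C202I', 'D353M', 'G539V', 'M842I']
At Zeta: gained ['Q542S', 'R747I'] -> total ['C202I', 'D353M', 'G539V', 'M842I', 'Q542S', 'R747I']

Answer: C202I,D353M,G539V,M842I,Q542S,R747I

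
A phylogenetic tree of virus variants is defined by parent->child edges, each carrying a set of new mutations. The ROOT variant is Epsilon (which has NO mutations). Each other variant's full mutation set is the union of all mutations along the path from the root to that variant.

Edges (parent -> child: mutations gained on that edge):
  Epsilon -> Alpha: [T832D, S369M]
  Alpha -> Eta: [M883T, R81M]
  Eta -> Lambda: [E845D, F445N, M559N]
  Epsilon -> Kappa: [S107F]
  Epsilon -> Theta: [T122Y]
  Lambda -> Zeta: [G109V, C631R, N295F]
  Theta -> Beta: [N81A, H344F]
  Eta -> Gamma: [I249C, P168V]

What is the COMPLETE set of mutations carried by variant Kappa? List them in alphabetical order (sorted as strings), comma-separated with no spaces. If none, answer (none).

At Epsilon: gained [] -> total []
At Kappa: gained ['S107F'] -> total ['S107F']

Answer: S107F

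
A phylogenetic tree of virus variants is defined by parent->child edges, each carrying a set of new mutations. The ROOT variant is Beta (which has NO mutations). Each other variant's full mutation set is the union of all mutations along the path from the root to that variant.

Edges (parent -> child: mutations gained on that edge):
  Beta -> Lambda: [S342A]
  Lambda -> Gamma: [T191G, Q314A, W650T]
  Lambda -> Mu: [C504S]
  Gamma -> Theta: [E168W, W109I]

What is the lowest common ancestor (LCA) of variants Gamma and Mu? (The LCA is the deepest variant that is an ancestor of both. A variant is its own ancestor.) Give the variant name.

Answer: Lambda

Derivation:
Path from root to Gamma: Beta -> Lambda -> Gamma
  ancestors of Gamma: {Beta, Lambda, Gamma}
Path from root to Mu: Beta -> Lambda -> Mu
  ancestors of Mu: {Beta, Lambda, Mu}
Common ancestors: {Beta, Lambda}
Walk up from Mu: Mu (not in ancestors of Gamma), Lambda (in ancestors of Gamma), Beta (in ancestors of Gamma)
Deepest common ancestor (LCA) = Lambda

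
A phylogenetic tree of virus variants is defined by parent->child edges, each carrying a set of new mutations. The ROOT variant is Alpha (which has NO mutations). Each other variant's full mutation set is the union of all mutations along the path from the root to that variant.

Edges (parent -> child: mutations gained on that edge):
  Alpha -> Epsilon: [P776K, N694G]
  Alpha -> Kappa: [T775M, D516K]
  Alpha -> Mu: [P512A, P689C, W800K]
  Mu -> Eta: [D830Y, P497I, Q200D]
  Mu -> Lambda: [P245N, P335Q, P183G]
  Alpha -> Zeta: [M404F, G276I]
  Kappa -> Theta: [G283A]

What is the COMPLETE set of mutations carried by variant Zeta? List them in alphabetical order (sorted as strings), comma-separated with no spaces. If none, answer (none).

At Alpha: gained [] -> total []
At Zeta: gained ['M404F', 'G276I'] -> total ['G276I', 'M404F']

Answer: G276I,M404F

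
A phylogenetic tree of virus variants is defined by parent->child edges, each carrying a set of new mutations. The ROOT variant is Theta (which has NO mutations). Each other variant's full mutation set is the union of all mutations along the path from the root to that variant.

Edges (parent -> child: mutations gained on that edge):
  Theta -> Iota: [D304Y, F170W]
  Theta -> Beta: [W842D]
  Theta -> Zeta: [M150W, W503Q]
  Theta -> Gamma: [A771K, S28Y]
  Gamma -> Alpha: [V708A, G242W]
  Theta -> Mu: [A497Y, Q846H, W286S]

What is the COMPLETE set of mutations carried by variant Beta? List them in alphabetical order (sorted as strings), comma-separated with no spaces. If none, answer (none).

At Theta: gained [] -> total []
At Beta: gained ['W842D'] -> total ['W842D']

Answer: W842D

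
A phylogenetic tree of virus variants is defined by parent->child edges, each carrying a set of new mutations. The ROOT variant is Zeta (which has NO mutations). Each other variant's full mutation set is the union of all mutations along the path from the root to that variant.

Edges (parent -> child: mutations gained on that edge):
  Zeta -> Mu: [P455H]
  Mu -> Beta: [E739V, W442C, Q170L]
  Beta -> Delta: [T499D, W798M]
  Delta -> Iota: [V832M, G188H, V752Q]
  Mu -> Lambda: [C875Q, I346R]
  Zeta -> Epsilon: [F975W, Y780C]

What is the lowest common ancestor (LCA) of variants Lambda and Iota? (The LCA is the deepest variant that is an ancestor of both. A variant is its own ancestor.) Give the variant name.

Path from root to Lambda: Zeta -> Mu -> Lambda
  ancestors of Lambda: {Zeta, Mu, Lambda}
Path from root to Iota: Zeta -> Mu -> Beta -> Delta -> Iota
  ancestors of Iota: {Zeta, Mu, Beta, Delta, Iota}
Common ancestors: {Zeta, Mu}
Walk up from Iota: Iota (not in ancestors of Lambda), Delta (not in ancestors of Lambda), Beta (not in ancestors of Lambda), Mu (in ancestors of Lambda), Zeta (in ancestors of Lambda)
Deepest common ancestor (LCA) = Mu

Answer: Mu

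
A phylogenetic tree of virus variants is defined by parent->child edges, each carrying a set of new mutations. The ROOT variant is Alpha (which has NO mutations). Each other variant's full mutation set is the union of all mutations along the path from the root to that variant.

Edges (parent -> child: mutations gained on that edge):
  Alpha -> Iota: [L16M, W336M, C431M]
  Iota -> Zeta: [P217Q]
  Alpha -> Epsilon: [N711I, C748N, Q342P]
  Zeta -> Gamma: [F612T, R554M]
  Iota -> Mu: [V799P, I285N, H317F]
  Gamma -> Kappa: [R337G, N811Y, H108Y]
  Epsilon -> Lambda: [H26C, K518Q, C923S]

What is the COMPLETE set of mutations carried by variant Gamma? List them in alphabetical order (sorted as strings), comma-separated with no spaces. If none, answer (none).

At Alpha: gained [] -> total []
At Iota: gained ['L16M', 'W336M', 'C431M'] -> total ['C431M', 'L16M', 'W336M']
At Zeta: gained ['P217Q'] -> total ['C431M', 'L16M', 'P217Q', 'W336M']
At Gamma: gained ['F612T', 'R554M'] -> total ['C431M', 'F612T', 'L16M', 'P217Q', 'R554M', 'W336M']

Answer: C431M,F612T,L16M,P217Q,R554M,W336M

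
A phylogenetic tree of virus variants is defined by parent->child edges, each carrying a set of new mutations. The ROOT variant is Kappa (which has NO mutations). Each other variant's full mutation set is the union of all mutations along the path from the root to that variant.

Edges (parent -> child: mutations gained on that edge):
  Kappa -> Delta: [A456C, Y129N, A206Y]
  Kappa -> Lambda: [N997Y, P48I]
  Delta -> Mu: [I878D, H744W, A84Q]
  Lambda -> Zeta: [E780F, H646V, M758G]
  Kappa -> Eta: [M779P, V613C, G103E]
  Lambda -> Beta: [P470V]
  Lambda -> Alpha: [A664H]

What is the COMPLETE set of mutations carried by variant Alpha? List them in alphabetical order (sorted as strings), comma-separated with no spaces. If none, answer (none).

At Kappa: gained [] -> total []
At Lambda: gained ['N997Y', 'P48I'] -> total ['N997Y', 'P48I']
At Alpha: gained ['A664H'] -> total ['A664H', 'N997Y', 'P48I']

Answer: A664H,N997Y,P48I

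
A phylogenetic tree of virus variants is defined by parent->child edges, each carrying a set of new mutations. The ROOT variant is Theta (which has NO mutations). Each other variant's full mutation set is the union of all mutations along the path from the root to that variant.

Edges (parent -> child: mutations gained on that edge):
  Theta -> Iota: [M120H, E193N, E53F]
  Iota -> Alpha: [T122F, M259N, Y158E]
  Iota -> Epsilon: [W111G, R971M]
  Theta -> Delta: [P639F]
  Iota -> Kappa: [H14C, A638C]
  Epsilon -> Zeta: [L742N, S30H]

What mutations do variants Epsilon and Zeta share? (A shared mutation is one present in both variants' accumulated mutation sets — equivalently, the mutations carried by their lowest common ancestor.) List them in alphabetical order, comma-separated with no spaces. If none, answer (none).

Accumulating mutations along path to Epsilon:
  At Theta: gained [] -> total []
  At Iota: gained ['M120H', 'E193N', 'E53F'] -> total ['E193N', 'E53F', 'M120H']
  At Epsilon: gained ['W111G', 'R971M'] -> total ['E193N', 'E53F', 'M120H', 'R971M', 'W111G']
Mutations(Epsilon) = ['E193N', 'E53F', 'M120H', 'R971M', 'W111G']
Accumulating mutations along path to Zeta:
  At Theta: gained [] -> total []
  At Iota: gained ['M120H', 'E193N', 'E53F'] -> total ['E193N', 'E53F', 'M120H']
  At Epsilon: gained ['W111G', 'R971M'] -> total ['E193N', 'E53F', 'M120H', 'R971M', 'W111G']
  At Zeta: gained ['L742N', 'S30H'] -> total ['E193N', 'E53F', 'L742N', 'M120H', 'R971M', 'S30H', 'W111G']
Mutations(Zeta) = ['E193N', 'E53F', 'L742N', 'M120H', 'R971M', 'S30H', 'W111G']
Intersection: ['E193N', 'E53F', 'M120H', 'R971M', 'W111G'] ∩ ['E193N', 'E53F', 'L742N', 'M120H', 'R971M', 'S30H', 'W111G'] = ['E193N', 'E53F', 'M120H', 'R971M', 'W111G']

Answer: E193N,E53F,M120H,R971M,W111G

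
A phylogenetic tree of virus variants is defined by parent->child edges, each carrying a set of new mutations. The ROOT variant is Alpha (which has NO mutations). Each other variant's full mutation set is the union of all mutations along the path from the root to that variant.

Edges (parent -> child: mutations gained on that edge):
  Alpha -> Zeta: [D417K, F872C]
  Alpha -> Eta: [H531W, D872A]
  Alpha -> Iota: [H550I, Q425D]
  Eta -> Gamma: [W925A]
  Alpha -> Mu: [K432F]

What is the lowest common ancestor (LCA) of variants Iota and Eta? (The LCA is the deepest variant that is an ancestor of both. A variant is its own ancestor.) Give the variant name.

Path from root to Iota: Alpha -> Iota
  ancestors of Iota: {Alpha, Iota}
Path from root to Eta: Alpha -> Eta
  ancestors of Eta: {Alpha, Eta}
Common ancestors: {Alpha}
Walk up from Eta: Eta (not in ancestors of Iota), Alpha (in ancestors of Iota)
Deepest common ancestor (LCA) = Alpha

Answer: Alpha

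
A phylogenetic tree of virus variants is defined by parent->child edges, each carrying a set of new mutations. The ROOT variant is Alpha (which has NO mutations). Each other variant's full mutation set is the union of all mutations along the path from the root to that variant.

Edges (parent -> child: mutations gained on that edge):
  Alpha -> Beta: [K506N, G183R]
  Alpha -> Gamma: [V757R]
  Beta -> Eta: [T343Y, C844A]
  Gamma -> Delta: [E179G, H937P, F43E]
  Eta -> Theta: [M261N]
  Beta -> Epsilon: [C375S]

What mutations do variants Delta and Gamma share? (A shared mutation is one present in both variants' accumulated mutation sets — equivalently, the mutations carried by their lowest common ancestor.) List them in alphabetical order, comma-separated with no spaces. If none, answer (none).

Accumulating mutations along path to Delta:
  At Alpha: gained [] -> total []
  At Gamma: gained ['V757R'] -> total ['V757R']
  At Delta: gained ['E179G', 'H937P', 'F43E'] -> total ['E179G', 'F43E', 'H937P', 'V757R']
Mutations(Delta) = ['E179G', 'F43E', 'H937P', 'V757R']
Accumulating mutations along path to Gamma:
  At Alpha: gained [] -> total []
  At Gamma: gained ['V757R'] -> total ['V757R']
Mutations(Gamma) = ['V757R']
Intersection: ['E179G', 'F43E', 'H937P', 'V757R'] ∩ ['V757R'] = ['V757R']

Answer: V757R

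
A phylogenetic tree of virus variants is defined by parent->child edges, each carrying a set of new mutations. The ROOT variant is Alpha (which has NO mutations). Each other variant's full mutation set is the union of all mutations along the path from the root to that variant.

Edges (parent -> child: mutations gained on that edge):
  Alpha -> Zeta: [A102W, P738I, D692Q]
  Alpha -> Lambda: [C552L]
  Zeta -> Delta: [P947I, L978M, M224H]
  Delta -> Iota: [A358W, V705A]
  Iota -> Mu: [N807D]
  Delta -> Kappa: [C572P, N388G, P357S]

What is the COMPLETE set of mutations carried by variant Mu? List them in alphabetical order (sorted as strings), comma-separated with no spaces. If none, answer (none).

Answer: A102W,A358W,D692Q,L978M,M224H,N807D,P738I,P947I,V705A

Derivation:
At Alpha: gained [] -> total []
At Zeta: gained ['A102W', 'P738I', 'D692Q'] -> total ['A102W', 'D692Q', 'P738I']
At Delta: gained ['P947I', 'L978M', 'M224H'] -> total ['A102W', 'D692Q', 'L978M', 'M224H', 'P738I', 'P947I']
At Iota: gained ['A358W', 'V705A'] -> total ['A102W', 'A358W', 'D692Q', 'L978M', 'M224H', 'P738I', 'P947I', 'V705A']
At Mu: gained ['N807D'] -> total ['A102W', 'A358W', 'D692Q', 'L978M', 'M224H', 'N807D', 'P738I', 'P947I', 'V705A']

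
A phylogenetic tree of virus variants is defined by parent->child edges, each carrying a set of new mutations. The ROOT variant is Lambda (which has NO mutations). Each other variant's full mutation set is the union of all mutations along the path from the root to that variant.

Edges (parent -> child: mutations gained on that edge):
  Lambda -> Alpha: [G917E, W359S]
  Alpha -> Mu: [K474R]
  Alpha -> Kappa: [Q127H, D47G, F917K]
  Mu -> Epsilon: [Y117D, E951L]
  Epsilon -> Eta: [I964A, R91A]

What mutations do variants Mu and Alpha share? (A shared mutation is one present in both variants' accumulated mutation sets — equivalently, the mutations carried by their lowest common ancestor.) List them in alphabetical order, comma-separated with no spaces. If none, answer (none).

Accumulating mutations along path to Mu:
  At Lambda: gained [] -> total []
  At Alpha: gained ['G917E', 'W359S'] -> total ['G917E', 'W359S']
  At Mu: gained ['K474R'] -> total ['G917E', 'K474R', 'W359S']
Mutations(Mu) = ['G917E', 'K474R', 'W359S']
Accumulating mutations along path to Alpha:
  At Lambda: gained [] -> total []
  At Alpha: gained ['G917E', 'W359S'] -> total ['G917E', 'W359S']
Mutations(Alpha) = ['G917E', 'W359S']
Intersection: ['G917E', 'K474R', 'W359S'] ∩ ['G917E', 'W359S'] = ['G917E', 'W359S']

Answer: G917E,W359S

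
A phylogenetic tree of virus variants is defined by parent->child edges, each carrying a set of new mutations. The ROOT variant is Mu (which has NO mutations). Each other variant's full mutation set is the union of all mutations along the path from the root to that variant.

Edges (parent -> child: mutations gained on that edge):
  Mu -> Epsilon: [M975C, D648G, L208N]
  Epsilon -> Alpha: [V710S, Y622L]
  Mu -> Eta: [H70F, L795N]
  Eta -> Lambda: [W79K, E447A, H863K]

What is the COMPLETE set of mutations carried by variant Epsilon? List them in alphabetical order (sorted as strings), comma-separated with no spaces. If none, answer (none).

At Mu: gained [] -> total []
At Epsilon: gained ['M975C', 'D648G', 'L208N'] -> total ['D648G', 'L208N', 'M975C']

Answer: D648G,L208N,M975C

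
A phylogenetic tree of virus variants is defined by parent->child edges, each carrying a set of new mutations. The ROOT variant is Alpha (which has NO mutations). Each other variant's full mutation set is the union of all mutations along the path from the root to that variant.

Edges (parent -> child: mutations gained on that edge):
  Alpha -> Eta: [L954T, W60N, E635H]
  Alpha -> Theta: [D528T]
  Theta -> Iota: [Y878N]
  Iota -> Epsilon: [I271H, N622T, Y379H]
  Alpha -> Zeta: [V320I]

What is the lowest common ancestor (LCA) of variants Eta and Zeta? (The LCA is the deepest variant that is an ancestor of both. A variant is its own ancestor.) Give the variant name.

Answer: Alpha

Derivation:
Path from root to Eta: Alpha -> Eta
  ancestors of Eta: {Alpha, Eta}
Path from root to Zeta: Alpha -> Zeta
  ancestors of Zeta: {Alpha, Zeta}
Common ancestors: {Alpha}
Walk up from Zeta: Zeta (not in ancestors of Eta), Alpha (in ancestors of Eta)
Deepest common ancestor (LCA) = Alpha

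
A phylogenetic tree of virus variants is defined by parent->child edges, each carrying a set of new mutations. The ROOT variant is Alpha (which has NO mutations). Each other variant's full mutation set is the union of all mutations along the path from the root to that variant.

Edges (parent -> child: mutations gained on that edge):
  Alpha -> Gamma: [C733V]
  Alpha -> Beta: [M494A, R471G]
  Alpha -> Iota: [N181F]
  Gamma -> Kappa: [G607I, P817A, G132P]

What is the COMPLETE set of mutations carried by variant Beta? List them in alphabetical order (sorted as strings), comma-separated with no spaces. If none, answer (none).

Answer: M494A,R471G

Derivation:
At Alpha: gained [] -> total []
At Beta: gained ['M494A', 'R471G'] -> total ['M494A', 'R471G']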